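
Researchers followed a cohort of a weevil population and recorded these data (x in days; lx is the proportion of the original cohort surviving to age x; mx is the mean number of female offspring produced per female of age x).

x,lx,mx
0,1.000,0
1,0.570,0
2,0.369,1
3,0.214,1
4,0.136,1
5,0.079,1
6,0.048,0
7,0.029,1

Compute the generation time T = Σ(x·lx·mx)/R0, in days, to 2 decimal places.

lx·mx: 0, 0, 0.369, 0.214, 0.136, 0.079, 0, 0.029 → R0 = 0.827
x·lx·mx: 0, 0, 0.738, 0.642, 0.544, 0.395, 0, 0.203 → Σ = 2.522
T = 2.522 / 0.827 = 3.049577… → 3.05

3.05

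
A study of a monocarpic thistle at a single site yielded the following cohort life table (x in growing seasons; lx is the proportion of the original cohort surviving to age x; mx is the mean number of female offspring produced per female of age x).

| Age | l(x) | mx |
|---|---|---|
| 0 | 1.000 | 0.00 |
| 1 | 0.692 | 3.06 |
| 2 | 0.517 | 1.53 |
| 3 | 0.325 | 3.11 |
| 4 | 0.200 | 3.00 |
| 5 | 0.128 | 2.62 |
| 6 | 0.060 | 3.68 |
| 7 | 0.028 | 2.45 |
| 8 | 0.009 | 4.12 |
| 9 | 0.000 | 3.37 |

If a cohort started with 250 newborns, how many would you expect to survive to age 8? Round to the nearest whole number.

Expected survivors = N0 · l_8 = 250 × 0.009 = 2.25 → 2

2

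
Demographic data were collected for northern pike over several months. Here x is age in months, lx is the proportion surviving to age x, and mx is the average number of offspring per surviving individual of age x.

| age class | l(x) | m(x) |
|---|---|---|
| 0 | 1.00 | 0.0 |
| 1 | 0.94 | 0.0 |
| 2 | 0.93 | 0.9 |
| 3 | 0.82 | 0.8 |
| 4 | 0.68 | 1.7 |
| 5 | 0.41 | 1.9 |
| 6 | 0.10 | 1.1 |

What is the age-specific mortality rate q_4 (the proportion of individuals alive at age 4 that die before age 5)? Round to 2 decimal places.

0.40

q_4 = (l_4 − l_5) / l_4 = (0.68 − 0.41) / 0.68
     = 0.27 / 0.68 = 0.397059… → 0.40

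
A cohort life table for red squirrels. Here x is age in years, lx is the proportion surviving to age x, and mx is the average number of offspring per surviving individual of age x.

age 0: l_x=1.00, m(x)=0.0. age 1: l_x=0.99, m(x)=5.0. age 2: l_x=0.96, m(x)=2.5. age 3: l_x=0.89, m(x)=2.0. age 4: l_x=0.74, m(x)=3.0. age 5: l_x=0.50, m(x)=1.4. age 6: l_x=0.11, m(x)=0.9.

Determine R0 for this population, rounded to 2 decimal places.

lx·mx by age: 0, 4.95, 2.4, 1.78, 2.22, 0.7, 0.099
R0 = Σ lx·mx = 12.149 → 12.15

12.15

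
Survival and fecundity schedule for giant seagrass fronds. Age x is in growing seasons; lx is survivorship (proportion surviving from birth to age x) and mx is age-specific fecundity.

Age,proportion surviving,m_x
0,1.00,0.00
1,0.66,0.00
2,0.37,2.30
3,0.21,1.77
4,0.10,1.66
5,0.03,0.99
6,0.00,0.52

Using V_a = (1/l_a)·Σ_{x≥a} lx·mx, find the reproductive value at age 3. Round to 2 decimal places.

2.70

lx·mx for x ≥ 3: 0.3717, 0.166, 0.0297, 0 → sum = 0.5674
V_3 = 0.5674 / l_3 = 0.5674 / 0.21 = 2.701905… → 2.70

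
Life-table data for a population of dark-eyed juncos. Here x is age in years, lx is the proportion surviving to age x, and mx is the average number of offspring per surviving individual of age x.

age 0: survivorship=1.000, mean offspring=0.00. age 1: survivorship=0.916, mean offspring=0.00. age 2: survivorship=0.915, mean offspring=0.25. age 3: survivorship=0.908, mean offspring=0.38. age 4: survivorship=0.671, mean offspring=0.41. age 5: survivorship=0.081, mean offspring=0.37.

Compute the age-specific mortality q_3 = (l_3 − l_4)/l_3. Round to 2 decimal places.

0.26

q_3 = (l_3 − l_4) / l_3 = (0.908 − 0.671) / 0.908
     = 0.237 / 0.908 = 0.261013… → 0.26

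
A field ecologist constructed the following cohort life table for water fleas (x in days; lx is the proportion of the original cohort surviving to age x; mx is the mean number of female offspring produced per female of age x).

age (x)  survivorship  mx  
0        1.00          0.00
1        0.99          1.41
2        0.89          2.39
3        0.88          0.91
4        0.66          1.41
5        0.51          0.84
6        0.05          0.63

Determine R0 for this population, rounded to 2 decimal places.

5.71

lx·mx by age: 0, 1.3959, 2.1271, 0.8008, 0.9306, 0.4284, 0.0315
R0 = Σ lx·mx = 5.7143 → 5.71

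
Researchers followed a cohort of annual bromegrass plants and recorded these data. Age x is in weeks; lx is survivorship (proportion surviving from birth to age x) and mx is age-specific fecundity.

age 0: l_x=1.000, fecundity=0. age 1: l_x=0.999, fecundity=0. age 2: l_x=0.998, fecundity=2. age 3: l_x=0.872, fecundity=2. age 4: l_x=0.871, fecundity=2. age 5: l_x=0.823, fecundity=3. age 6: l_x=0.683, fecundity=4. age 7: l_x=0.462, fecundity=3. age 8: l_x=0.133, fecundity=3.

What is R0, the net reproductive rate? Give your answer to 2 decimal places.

12.47

lx·mx by age: 0, 0, 1.996, 1.744, 1.742, 2.469, 2.732, 1.386, 0.399
R0 = Σ lx·mx = 12.468 → 12.47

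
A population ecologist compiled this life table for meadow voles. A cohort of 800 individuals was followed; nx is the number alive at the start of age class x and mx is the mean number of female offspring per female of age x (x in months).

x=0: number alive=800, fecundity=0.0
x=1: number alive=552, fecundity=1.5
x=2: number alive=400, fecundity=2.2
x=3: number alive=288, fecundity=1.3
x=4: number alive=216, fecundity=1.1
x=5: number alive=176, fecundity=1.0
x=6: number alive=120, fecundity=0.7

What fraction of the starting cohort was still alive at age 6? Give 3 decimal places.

l_6 = n_6/n_0 = 120/800 = 0.15 → 0.150

0.150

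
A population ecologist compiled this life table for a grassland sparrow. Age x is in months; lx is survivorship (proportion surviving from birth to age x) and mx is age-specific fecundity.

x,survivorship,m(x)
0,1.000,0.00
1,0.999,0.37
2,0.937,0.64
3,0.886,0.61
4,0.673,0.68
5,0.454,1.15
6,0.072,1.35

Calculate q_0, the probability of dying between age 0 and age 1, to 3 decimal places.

0.001

q_0 = (l_0 − l_1) / l_0 = (1 − 0.999) / 1
     = 0.001 / 1 = 0.001 → 0.001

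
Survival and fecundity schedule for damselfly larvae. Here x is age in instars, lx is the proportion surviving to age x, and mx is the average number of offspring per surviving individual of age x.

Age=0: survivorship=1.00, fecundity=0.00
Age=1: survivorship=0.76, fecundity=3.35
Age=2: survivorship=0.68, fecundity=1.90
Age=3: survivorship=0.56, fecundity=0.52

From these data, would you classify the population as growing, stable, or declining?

R0 = Σ lx·mx = 0 + 2.546 + 1.292 + 0.2912 = 4.1292
R0 > 1, so the population is growing.

growing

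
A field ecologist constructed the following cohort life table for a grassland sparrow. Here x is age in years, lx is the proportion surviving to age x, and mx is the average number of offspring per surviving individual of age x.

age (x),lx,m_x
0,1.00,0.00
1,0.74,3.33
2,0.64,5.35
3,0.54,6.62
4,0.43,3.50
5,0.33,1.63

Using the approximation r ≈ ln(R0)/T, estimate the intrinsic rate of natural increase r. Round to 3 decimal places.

0.978

R0 = Σ lx·mx = 0 + 2.4642 + 3.424 + 3.5748 + 1.505 + 0.5379 = 11.5059
Σ x·lx·mx = 28.7461; T = 28.7461/11.5059 = 2.49838…
r ≈ ln(R0)/T = ln(11.5059)/2.49838… = 0.97778… → 0.978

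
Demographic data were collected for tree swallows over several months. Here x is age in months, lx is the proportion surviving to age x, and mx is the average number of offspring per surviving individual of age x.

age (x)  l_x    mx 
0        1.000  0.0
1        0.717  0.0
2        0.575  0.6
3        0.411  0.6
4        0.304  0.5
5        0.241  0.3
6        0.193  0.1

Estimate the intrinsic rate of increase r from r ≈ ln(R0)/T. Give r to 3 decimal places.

-0.060

R0 = Σ lx·mx = 0 + 0 + 0.345 + 0.2466 + 0.152 + 0.0723 + 0.0193 = 0.8352
Σ x·lx·mx = 2.5151; T = 2.5151/0.8352 = 3.01137…
r ≈ ln(R0)/T = ln(0.8352)/3.01137… = -0.0598… → -0.060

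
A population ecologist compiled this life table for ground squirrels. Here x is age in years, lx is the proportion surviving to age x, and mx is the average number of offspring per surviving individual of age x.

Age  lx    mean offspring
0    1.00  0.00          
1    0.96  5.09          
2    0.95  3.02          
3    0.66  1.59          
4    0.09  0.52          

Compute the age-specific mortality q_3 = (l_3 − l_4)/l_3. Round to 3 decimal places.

0.864

q_3 = (l_3 − l_4) / l_3 = (0.66 − 0.09) / 0.66
     = 0.57 / 0.66 = 0.863636… → 0.864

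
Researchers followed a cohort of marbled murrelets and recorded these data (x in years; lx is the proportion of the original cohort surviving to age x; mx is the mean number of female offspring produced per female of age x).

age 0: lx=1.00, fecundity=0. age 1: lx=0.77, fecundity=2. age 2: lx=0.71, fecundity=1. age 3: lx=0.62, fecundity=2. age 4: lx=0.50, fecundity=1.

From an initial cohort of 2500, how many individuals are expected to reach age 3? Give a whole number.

1550

Expected survivors = N0 · l_3 = 2500 × 0.62 = 1550 → 1550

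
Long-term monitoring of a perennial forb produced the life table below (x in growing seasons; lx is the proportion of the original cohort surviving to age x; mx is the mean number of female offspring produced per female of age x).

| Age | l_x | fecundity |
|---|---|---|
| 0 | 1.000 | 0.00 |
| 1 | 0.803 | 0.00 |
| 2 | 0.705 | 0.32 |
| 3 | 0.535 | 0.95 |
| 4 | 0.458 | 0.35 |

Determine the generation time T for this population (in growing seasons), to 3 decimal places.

lx·mx: 0, 0, 0.2256, 0.50825, 0.1603 → R0 = 0.89415
x·lx·mx: 0, 0, 0.4512, 1.52475, 0.6412 → Σ = 2.61715
T = 2.61715 / 0.89415 = 2.92697… → 2.927

2.927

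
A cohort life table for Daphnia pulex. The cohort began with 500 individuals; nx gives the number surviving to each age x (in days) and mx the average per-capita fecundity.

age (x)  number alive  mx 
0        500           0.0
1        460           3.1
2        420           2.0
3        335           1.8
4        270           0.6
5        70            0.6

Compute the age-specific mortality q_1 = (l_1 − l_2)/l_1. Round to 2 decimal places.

0.09

lx = nx/n0 = nx/500: 1, 0.92, 0.84, 0.67, 0.54, 0.14
q_1 = (l_1 − l_2) / l_1 = (0.92 − 0.84) / 0.92
     = 0.08 / 0.92 = 0.086957… → 0.09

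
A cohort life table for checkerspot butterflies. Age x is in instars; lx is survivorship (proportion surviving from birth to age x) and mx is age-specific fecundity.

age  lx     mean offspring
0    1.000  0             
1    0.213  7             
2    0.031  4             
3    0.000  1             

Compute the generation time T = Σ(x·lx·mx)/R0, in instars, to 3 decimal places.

1.077

lx·mx: 0, 1.491, 0.124, 0 → R0 = 1.615
x·lx·mx: 0, 1.491, 0.248, 0 → Σ = 1.739
T = 1.739 / 1.615 = 1.07678… → 1.077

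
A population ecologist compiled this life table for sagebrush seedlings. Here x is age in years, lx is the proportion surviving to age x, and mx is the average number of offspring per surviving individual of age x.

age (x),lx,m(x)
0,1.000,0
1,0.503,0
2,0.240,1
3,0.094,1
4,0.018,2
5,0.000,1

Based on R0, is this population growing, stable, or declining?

R0 = Σ lx·mx = 0 + 0 + 0.24 + 0.094 + 0.036 + 0 = 0.37
R0 < 1, so the population is declining.

declining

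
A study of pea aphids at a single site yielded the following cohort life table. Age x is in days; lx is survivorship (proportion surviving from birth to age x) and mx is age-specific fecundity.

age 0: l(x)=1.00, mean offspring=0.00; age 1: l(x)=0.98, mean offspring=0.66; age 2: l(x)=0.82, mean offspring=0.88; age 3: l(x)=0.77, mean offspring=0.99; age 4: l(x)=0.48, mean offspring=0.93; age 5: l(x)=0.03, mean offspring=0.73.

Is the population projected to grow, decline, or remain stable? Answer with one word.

R0 = Σ lx·mx = 0 + 0.6468 + 0.7216 + 0.7623 + 0.4464 + 0.0219 = 2.599
R0 > 1, so the population is growing.

growing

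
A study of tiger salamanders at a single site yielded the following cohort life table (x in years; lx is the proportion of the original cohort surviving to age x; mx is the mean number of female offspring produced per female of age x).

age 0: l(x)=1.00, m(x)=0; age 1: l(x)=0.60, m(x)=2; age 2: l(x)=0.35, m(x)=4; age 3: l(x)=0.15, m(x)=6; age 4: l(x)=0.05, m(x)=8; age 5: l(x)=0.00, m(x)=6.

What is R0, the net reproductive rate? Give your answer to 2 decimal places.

3.90

lx·mx by age: 0, 1.2, 1.4, 0.9, 0.4, 0
R0 = Σ lx·mx = 3.9 → 3.90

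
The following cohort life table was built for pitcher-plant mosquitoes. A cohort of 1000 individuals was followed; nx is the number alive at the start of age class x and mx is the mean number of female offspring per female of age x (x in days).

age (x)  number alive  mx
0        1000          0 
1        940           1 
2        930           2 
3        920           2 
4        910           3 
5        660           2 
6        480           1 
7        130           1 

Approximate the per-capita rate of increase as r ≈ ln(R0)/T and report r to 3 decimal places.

0.659

lx = nx/n0 = nx/1000: 1, 0.94, 0.93, 0.92, 0.91, 0.66, 0.48, 0.13
R0 = Σ lx·mx = 0 + 0.94 + 1.86 + 1.84 + 2.73 + 1.32 + 0.48 + 0.13 = 9.3
Σ x·lx·mx = 31.49; T = 31.49/9.3 = 3.38602…
r ≈ ln(R0)/T = ln(9.3)/3.38602… = 0.65859… → 0.659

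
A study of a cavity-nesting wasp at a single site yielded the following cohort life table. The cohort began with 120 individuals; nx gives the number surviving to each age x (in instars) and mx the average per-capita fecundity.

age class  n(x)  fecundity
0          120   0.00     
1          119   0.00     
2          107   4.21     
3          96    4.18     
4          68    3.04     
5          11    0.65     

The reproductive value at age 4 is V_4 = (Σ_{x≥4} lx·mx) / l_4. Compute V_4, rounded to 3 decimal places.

3.145

lx = nx/n0 = nx/120: 1, 0.99167…, 0.89167…, 0.8, 0.56667…, 0.09167…
lx·mx for x ≥ 4: 1.722667…, 0.059583… → sum = 1.78225…
V_4 = 1.78225… / l_4 = 1.78225… / 0.566667… = 3.145147… → 3.145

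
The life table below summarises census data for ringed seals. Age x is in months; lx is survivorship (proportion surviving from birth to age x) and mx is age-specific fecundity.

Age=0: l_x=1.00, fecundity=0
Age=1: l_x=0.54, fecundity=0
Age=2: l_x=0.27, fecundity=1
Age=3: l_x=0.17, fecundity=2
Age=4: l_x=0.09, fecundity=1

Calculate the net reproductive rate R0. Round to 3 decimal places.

lx·mx by age: 0, 0, 0.27, 0.34, 0.09
R0 = Σ lx·mx = 0.7 → 0.700

0.700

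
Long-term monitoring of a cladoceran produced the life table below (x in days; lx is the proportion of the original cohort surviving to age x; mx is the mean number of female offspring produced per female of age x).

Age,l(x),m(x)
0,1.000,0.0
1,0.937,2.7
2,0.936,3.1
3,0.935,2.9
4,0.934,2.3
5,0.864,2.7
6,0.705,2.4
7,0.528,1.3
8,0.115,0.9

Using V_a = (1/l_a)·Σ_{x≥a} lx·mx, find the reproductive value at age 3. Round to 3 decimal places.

lx·mx for x ≥ 3: 2.7115, 2.1482, 2.3328, 1.692, 0.6864, 0.1035 → sum = 9.6744
V_3 = 9.6744 / l_3 = 9.6744 / 0.935 = 10.346952… → 10.347

10.347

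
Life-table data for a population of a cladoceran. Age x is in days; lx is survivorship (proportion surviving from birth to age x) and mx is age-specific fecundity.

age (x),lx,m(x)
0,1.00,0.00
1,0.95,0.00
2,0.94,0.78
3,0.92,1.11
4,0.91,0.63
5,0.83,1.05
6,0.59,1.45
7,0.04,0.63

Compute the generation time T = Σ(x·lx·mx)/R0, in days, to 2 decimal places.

4.04

lx·mx: 0, 0, 0.7332, 1.0212, 0.5733, 0.8715, 0.8555, 0.0252 → R0 = 4.0799
x·lx·mx: 0, 0, 1.4664, 3.0636, 2.2932, 4.3575, 5.133, 0.1764 → Σ = 16.4901
T = 16.4901 / 4.0799 = 4.04179… → 4.04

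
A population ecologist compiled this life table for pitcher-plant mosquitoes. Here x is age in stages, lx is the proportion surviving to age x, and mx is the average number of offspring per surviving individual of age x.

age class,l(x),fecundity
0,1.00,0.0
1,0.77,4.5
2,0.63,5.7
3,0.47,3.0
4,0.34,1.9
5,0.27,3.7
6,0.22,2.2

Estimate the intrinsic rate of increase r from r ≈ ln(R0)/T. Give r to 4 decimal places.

0.9861

R0 = Σ lx·mx = 0 + 3.465 + 3.591 + 1.41 + 0.646 + 0.999 + 0.484 = 10.595
Σ x·lx·mx = 25.36; T = 25.36/10.595 = 2.39358…
r ≈ ln(R0)/T = ln(10.595)/2.39358… = 0.98613… → 0.9861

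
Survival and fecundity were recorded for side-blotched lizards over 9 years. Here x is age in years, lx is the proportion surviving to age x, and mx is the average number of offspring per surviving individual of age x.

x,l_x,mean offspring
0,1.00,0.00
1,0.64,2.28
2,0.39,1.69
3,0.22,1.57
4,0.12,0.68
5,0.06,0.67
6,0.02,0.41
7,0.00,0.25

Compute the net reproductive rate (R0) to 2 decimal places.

lx·mx by age: 0, 1.4592, 0.6591, 0.3454, 0.0816, 0.0402, 0.0082, 0
R0 = Σ lx·mx = 2.5937 → 2.59

2.59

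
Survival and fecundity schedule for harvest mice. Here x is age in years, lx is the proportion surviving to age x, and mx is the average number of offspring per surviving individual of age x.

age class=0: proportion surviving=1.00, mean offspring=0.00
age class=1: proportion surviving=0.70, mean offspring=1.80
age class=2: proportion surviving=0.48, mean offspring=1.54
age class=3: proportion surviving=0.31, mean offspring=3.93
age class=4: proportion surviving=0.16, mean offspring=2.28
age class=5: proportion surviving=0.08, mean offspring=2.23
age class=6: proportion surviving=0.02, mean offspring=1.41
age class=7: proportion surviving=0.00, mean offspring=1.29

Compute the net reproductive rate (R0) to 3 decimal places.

3.789

lx·mx by age: 0, 1.26, 0.7392, 1.2183, 0.3648, 0.1784, 0.0282, 0
R0 = Σ lx·mx = 3.7889 → 3.789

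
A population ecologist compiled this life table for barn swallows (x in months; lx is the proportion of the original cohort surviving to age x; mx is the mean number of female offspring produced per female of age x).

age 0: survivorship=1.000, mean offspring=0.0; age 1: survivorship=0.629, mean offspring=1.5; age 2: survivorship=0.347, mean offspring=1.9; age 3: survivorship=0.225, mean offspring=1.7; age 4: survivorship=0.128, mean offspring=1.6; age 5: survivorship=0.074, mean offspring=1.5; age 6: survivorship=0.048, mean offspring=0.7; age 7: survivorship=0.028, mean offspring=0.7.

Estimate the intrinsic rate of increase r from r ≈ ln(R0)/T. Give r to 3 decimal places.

0.394

R0 = Σ lx·mx = 0 + 0.9435 + 0.6593 + 0.3825 + 0.2048 + 0.111 + 0.0336 + 0.0196 = 2.3543
Σ x·lx·mx = 5.1226; T = 5.1226/2.3543 = 2.17585…
r ≈ ln(R0)/T = ln(2.3543)/2.17585… = 0.39352… → 0.394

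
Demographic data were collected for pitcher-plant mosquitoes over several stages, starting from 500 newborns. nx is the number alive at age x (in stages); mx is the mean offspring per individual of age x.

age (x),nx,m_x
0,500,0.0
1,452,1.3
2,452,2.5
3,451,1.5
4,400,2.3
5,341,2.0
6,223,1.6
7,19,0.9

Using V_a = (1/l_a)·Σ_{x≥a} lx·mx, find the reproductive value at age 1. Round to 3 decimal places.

lx = nx/n0 = nx/500: 1, 0.904, 0.904, 0.902, 0.8, 0.682, 0.446, 0.038
lx·mx for x ≥ 1: 1.1752, 2.26, 1.353, 1.84, 1.364, 0.7136, 0.0342 → sum = 8.74
V_1 = 8.74 / l_1 = 8.74 / 0.904 = 9.668142… → 9.668

9.668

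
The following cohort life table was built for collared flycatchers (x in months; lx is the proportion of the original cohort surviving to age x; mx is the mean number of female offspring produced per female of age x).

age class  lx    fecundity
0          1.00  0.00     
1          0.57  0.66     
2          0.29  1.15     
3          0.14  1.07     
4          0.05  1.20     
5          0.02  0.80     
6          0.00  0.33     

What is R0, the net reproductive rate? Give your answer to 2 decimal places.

0.94

lx·mx by age: 0, 0.3762, 0.3335, 0.1498, 0.06, 0.016, 0
R0 = Σ lx·mx = 0.9355 → 0.94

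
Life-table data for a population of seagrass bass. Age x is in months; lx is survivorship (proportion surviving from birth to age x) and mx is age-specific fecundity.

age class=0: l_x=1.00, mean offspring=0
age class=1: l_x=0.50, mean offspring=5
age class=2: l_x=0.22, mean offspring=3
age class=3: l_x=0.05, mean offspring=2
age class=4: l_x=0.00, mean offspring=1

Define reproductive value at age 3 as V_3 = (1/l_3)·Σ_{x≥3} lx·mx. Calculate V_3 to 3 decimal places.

lx·mx for x ≥ 3: 0.1, 0 → sum = 0.1
V_3 = 0.1 / l_3 = 0.1 / 0.05 = 2 → 2.000

2.000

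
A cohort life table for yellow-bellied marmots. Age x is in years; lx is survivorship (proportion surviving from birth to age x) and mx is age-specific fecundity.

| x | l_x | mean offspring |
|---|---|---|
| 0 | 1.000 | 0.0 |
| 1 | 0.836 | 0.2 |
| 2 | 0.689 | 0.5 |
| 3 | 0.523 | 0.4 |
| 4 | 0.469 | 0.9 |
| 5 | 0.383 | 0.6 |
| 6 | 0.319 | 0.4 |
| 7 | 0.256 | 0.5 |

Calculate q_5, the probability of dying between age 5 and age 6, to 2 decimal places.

0.17

q_5 = (l_5 − l_6) / l_5 = (0.383 − 0.319) / 0.383
     = 0.064 / 0.383 = 0.167102… → 0.17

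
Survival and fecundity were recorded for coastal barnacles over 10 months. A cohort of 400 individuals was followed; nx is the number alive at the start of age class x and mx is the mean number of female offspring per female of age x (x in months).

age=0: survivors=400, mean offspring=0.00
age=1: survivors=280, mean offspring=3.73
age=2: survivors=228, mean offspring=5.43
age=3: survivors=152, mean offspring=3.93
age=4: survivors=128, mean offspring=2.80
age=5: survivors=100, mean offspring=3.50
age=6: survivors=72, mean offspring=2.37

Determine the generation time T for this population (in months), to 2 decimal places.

lx = nx/n0 = nx/400: 1, 0.7, 0.57, 0.38, 0.32, 0.25, 0.18
lx·mx: 0, 2.611, 3.0951, 1.4934, 0.896, 0.875, 0.4266 → R0 = 9.3971
x·lx·mx: 0, 2.611, 6.1902, 4.4802, 3.584, 4.375, 2.5596 → Σ = 23.8
T = 23.8 / 9.3971 = 2.532696… → 2.53

2.53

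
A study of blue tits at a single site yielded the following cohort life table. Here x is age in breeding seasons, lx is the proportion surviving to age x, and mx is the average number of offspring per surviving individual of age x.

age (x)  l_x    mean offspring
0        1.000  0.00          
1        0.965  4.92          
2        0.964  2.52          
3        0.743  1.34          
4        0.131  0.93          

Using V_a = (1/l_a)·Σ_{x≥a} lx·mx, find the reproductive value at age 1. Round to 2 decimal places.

8.60

lx·mx for x ≥ 1: 4.7478, 2.42928, 0.99562, 0.12183 → sum = 8.29453
V_1 = 8.29453 / l_1 = 8.29453 / 0.965 = 8.595368… → 8.60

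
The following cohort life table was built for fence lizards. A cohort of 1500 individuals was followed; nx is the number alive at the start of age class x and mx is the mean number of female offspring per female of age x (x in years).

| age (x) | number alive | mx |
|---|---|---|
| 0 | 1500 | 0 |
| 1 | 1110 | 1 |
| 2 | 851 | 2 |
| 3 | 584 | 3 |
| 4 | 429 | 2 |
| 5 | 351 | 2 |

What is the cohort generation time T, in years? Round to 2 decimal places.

lx = nx/n0 = nx/1500: 1, 0.74, 0.56733…, 0.38933…, 0.286, 0.234
lx·mx: 0, 0.74, 1.134667…, 1.168…, 0.572, 0.468 → R0 = 4.082667…
x·lx·mx: 0, 0.74, 2.269333…, 3.504…, 2.288, 2.34 → Σ = 11.141333…
T = 11.141333… / 4.082667… = 2.728935… → 2.73

2.73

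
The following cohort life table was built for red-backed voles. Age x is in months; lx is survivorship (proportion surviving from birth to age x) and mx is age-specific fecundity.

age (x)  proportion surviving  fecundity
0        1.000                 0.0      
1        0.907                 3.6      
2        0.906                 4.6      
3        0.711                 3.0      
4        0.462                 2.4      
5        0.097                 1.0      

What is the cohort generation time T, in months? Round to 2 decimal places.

2.13

lx·mx: 0, 3.2652, 4.1676, 2.133, 1.1088, 0.097 → R0 = 10.7716
x·lx·mx: 0, 3.2652, 8.3352, 6.399, 4.4352, 0.485 → Σ = 22.9196
T = 22.9196 / 10.7716 = 2.12778… → 2.13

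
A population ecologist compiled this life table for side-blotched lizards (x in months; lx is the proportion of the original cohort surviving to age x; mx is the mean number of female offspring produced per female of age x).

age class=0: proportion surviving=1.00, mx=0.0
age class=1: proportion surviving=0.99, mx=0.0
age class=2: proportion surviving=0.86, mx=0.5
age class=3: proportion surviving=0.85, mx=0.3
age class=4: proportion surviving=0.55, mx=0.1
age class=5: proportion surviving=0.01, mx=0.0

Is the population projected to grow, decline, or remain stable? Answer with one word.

declining

R0 = Σ lx·mx = 0 + 0 + 0.43 + 0.255 + 0.055 + 0 = 0.74
R0 < 1, so the population is declining.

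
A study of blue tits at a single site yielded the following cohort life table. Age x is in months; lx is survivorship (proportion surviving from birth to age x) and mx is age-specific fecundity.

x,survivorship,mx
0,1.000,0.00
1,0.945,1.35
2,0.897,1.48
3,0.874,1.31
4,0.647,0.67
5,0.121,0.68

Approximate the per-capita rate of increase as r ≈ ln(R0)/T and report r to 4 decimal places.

R0 = Σ lx·mx = 0 + 1.27575 + 1.32756 + 1.14494 + 0.43349 + 0.08228 = 4.26402
Σ x·lx·mx = 9.51105; T = 9.51105/4.26402 = 2.23054…
r ≈ ln(R0)/T = ln(4.26402)/2.23054… = 0.650163… → 0.6502

0.6502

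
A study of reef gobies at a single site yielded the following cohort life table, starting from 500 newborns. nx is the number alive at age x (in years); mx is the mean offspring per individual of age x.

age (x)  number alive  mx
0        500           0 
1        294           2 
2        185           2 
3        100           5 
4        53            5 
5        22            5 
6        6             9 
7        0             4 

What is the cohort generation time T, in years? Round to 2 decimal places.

lx = nx/n0 = nx/500: 1, 0.588, 0.37, 0.2, 0.106, 0.044, 0.012, 0
lx·mx: 0, 1.176, 0.74, 1, 0.53, 0.22, 0.108, 0 → R0 = 3.774
x·lx·mx: 0, 1.176, 1.48, 3, 2.12, 1.1, 0.648, 0 → Σ = 9.524
T = 9.524 / 3.774 = 2.523582… → 2.52

2.52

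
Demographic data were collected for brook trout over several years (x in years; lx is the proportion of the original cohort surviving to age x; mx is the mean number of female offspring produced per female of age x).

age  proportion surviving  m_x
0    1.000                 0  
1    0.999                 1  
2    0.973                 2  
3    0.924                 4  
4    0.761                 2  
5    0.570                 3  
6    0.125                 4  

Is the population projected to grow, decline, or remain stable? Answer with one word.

growing

R0 = Σ lx·mx = 0 + 0.999 + 1.946 + 3.696 + 1.522 + 1.71 + 0.5 = 10.373
R0 > 1, so the population is growing.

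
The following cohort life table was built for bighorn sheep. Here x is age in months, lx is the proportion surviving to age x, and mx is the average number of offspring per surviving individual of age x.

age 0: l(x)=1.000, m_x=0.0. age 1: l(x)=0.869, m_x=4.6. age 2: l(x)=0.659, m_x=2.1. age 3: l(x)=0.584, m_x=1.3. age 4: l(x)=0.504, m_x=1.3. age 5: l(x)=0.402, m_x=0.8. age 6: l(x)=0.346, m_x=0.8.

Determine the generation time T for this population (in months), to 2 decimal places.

lx·mx: 0, 3.9974, 1.3839, 0.7592, 0.6552, 0.3216, 0.2768 → R0 = 7.3941
x·lx·mx: 0, 3.9974, 2.7678, 2.2776, 2.6208, 1.608, 1.6608 → Σ = 14.9324
T = 14.9324 / 7.3941 = 2.019502… → 2.02

2.02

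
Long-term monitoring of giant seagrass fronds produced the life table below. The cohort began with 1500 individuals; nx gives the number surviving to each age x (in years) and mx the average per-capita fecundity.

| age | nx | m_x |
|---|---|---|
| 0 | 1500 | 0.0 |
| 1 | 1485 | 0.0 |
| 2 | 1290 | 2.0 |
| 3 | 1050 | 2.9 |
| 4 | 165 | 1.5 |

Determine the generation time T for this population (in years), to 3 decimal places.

2.603

lx = nx/n0 = nx/1500: 1, 0.99, 0.86, 0.7, 0.11
lx·mx: 0, 0, 1.72, 2.03, 0.165 → R0 = 3.915
x·lx·mx: 0, 0, 3.44, 6.09, 0.66 → Σ = 10.19
T = 10.19 / 3.915 = 2.60281… → 2.603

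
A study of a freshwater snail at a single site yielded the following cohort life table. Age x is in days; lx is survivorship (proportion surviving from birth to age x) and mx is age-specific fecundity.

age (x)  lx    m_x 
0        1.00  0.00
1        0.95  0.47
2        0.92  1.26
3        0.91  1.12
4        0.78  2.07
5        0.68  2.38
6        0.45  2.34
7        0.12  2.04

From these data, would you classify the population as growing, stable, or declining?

R0 = Σ lx·mx = 0 + 0.4465 + 1.1592 + 1.0192 + 1.6146 + 1.6184 + 1.053 + 0.2448 = 7.1557
R0 > 1, so the population is growing.

growing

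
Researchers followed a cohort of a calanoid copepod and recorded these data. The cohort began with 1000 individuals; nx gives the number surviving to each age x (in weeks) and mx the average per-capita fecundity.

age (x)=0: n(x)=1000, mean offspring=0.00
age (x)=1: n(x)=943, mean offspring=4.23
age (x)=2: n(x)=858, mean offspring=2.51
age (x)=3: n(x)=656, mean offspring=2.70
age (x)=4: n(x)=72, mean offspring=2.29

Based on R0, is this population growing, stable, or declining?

growing

lx = nx/n0 = nx/1000: 1, 0.943, 0.858, 0.656, 0.072
R0 = Σ lx·mx = 0 + 3.98889 + 2.15358 + 1.7712 + 0.16488 = 8.07855
R0 > 1, so the population is growing.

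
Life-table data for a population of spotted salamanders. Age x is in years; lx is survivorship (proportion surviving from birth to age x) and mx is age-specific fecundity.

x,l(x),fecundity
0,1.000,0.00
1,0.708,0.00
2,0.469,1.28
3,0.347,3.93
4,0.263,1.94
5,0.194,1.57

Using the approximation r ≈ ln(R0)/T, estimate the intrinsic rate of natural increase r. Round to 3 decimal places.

0.321

R0 = Σ lx·mx = 0 + 0 + 0.60032 + 1.36371 + 0.51022 + 0.30458 = 2.77883
Σ x·lx·mx = 8.85555; T = 8.85555/2.77883 = 3.18679…
r ≈ ln(R0)/T = ln(2.77883)/3.18679… = 0.32071… → 0.321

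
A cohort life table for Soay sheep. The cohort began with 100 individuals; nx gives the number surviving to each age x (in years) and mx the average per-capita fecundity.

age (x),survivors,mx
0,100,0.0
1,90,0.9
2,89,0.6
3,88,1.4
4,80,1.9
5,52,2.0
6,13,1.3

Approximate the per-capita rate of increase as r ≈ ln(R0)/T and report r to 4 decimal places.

0.4954

lx = nx/n0 = nx/100: 1, 0.9, 0.89, 0.88, 0.8, 0.52, 0.13
R0 = Σ lx·mx = 0 + 0.81 + 0.534 + 1.232 + 1.52 + 1.04 + 0.169 = 5.305
Σ x·lx·mx = 17.868; T = 17.868/5.305 = 3.36814…
r ≈ ln(R0)/T = ln(5.305)/3.36814… = 0.495421… → 0.4954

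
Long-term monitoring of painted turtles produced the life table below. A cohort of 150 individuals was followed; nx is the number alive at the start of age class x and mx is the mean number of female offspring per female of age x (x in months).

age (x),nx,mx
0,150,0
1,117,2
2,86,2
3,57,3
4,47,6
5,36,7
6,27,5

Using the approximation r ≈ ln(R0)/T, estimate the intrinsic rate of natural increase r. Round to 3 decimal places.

lx = nx/n0 = nx/150: 1, 0.78, 0.57333…, 0.38, 0.31333…, 0.24, 0.18
R0 = Σ lx·mx = 0 + 1.56 + 1.14667… + 1.14 + 1.88… + 1.68 + 0.9 = 8.306667…
Σ x·lx·mx = 28.593333…; T = 28.593333…/8.306667… = 3.44222…
r ≈ ln(R0)/T = ln(8.306667…)/3.44222… = 0.61503… → 0.615

0.615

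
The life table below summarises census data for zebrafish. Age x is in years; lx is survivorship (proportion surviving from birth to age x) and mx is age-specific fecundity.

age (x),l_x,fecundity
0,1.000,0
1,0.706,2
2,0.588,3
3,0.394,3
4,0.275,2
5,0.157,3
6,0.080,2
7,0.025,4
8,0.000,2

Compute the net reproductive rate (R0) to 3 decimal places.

5.639

lx·mx by age: 0, 1.412, 1.764, 1.182, 0.55, 0.471, 0.16, 0.1, 0
R0 = Σ lx·mx = 5.639 → 5.639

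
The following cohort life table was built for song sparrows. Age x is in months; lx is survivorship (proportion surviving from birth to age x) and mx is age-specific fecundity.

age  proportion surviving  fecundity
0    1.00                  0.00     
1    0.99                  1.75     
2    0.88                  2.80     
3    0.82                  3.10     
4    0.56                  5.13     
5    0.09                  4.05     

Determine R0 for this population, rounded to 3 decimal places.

lx·mx by age: 0, 1.7325, 2.464, 2.542, 2.8728, 0.3645
R0 = Σ lx·mx = 9.9758 → 9.976

9.976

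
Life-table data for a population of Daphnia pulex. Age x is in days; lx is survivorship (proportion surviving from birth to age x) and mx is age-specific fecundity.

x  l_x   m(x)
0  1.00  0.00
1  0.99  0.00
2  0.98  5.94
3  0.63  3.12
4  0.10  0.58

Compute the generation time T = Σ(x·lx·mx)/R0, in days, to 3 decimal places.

2.265

lx·mx: 0, 0, 5.8212, 1.9656, 0.058 → R0 = 7.8448
x·lx·mx: 0, 0, 11.6424, 5.8968, 0.232 → Σ = 17.7712
T = 17.7712 / 7.8448 = 2.265348… → 2.265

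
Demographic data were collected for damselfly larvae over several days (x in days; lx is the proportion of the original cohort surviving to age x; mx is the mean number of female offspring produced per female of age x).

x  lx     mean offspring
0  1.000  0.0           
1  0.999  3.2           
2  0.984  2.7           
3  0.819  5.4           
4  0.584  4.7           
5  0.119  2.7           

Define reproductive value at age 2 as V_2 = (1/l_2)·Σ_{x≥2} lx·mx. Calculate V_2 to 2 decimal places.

10.31

lx·mx for x ≥ 2: 2.6568, 4.4226, 2.7448, 0.3213 → sum = 10.1455
V_2 = 10.1455 / l_2 = 10.1455 / 0.984 = 10.310467… → 10.31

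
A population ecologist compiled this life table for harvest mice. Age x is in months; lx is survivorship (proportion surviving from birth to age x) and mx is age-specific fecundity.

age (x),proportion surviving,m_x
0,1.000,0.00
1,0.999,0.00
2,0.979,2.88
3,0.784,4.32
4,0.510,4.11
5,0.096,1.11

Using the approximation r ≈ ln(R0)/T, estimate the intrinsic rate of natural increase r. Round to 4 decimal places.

R0 = Σ lx·mx = 0 + 0 + 2.81952 + 3.38688 + 2.0961 + 0.10656 = 8.40906
Σ x·lx·mx = 24.71688; T = 24.71688/8.40906 = 2.93932…
r ≈ ln(R0)/T = ln(8.40906)/2.93932… = 0.724424… → 0.7244

0.7244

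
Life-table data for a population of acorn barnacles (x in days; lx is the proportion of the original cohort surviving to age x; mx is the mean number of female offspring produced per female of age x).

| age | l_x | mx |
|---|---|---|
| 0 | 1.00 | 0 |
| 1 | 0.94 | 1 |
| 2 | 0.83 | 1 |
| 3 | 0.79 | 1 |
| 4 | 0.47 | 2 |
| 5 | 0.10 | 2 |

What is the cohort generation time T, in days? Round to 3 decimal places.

2.630

lx·mx: 0, 0.94, 0.83, 0.79, 0.94, 0.2 → R0 = 3.7
x·lx·mx: 0, 0.94, 1.66, 2.37, 3.76, 1 → Σ = 9.73
T = 9.73 / 3.7 = 2.62973… → 2.630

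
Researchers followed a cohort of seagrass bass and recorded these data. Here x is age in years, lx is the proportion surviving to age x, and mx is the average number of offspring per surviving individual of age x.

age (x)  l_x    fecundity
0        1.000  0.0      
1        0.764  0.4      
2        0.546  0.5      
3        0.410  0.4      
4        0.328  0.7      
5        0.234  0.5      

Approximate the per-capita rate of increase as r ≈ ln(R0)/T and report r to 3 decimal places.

R0 = Σ lx·mx = 0 + 0.3056 + 0.273 + 0.164 + 0.2296 + 0.117 = 1.0892
Σ x·lx·mx = 2.847; T = 2.847/1.0892 = 2.61385…
r ≈ ln(R0)/T = ln(1.0892)/2.61385… = 0.03269… → 0.033

0.033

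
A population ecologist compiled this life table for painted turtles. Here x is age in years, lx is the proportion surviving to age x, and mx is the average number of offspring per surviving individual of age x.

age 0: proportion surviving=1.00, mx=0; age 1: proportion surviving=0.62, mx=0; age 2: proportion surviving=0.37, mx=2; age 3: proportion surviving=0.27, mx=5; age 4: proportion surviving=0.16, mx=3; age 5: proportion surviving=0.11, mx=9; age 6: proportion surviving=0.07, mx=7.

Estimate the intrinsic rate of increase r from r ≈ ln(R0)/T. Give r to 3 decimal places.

R0 = Σ lx·mx = 0 + 0 + 0.74 + 1.35 + 0.48 + 0.99 + 0.49 = 4.05
Σ x·lx·mx = 15.34; T = 15.34/4.05 = 3.78765…
r ≈ ln(R0)/T = ln(4.05)/3.78765… = 0.36928… → 0.369

0.369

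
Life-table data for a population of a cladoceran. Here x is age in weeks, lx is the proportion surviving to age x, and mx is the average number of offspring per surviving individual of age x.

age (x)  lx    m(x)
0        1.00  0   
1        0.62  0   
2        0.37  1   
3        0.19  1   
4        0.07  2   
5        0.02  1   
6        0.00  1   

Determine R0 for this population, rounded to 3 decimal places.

0.720

lx·mx by age: 0, 0, 0.37, 0.19, 0.14, 0.02, 0
R0 = Σ lx·mx = 0.72 → 0.720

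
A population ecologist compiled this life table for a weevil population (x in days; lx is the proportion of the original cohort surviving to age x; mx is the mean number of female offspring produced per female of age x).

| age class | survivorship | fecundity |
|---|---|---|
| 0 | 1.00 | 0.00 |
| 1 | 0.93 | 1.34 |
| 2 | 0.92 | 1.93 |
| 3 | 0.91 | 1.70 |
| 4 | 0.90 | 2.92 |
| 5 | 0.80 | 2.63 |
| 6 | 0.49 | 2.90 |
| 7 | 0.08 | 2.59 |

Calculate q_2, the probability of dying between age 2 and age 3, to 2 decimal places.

0.01

q_2 = (l_2 − l_3) / l_2 = (0.92 − 0.91) / 0.92
     = 0.01 / 0.92 = 0.01087… → 0.01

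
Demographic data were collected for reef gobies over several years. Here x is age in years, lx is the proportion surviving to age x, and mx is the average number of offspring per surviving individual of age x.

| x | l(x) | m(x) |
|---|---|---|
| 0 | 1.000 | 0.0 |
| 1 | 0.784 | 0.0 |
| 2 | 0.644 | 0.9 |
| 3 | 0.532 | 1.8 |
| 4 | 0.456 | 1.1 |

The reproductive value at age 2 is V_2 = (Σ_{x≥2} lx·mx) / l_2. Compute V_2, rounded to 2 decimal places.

3.17

lx·mx for x ≥ 2: 0.5796, 0.9576, 0.5016 → sum = 2.0388
V_2 = 2.0388 / l_2 = 2.0388 / 0.644 = 3.165839… → 3.17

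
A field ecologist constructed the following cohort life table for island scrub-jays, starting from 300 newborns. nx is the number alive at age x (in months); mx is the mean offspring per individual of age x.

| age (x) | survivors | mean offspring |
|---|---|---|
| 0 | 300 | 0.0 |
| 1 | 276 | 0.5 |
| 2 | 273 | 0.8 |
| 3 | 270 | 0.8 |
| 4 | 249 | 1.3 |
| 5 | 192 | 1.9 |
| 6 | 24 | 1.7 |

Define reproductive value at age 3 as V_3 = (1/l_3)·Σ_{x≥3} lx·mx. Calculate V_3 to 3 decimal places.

3.501

lx = nx/n0 = nx/300: 1, 0.92, 0.91, 0.9, 0.83, 0.64, 0.08
lx·mx for x ≥ 3: 0.72, 1.079, 1.216, 0.136 → sum = 3.151
V_3 = 3.151 / l_3 = 3.151 / 0.9 = 3.501111… → 3.501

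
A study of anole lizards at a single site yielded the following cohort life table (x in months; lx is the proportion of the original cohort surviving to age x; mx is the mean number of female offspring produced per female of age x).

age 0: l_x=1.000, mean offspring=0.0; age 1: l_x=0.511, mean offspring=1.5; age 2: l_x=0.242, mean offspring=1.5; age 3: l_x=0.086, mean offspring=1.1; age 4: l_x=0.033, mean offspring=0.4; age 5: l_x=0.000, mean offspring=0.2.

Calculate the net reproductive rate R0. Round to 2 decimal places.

1.24

lx·mx by age: 0, 0.7665, 0.363, 0.0946, 0.0132, 0
R0 = Σ lx·mx = 1.2373 → 1.24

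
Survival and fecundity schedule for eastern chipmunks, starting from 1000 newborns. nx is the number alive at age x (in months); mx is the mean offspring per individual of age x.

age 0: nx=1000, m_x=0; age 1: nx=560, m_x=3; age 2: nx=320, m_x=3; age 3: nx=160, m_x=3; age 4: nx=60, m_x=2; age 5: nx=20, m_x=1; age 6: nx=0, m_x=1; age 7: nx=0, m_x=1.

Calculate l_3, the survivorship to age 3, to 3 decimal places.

0.160

l_3 = n_3/n_0 = 160/1000 = 0.16 → 0.160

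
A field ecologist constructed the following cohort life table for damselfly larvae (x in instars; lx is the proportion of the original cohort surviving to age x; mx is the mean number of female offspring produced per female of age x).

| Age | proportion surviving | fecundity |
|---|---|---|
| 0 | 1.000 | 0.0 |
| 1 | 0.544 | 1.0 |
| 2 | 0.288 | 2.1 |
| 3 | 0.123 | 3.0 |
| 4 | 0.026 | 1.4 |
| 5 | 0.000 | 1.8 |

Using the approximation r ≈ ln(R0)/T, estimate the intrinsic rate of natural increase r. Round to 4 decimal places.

0.2280

R0 = Σ lx·mx = 0 + 0.544 + 0.6048 + 0.369 + 0.0364 + 0 = 1.5542
Σ x·lx·mx = 3.0062; T = 3.0062/1.5542 = 1.93424…
r ≈ ln(R0)/T = ln(1.5542)/1.93424… = 0.227976… → 0.2280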